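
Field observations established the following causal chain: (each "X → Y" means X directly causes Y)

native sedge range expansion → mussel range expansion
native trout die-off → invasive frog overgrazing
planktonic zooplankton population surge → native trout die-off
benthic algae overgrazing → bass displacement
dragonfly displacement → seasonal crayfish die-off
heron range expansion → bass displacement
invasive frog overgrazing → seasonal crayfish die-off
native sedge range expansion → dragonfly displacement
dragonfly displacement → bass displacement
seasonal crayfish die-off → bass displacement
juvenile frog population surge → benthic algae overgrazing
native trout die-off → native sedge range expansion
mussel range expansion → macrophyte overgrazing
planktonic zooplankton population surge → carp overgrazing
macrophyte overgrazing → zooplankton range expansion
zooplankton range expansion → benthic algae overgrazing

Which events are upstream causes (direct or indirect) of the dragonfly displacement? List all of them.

Immediate cause of the dragonfly displacement: the native sedge range expansion.
Further upstream: the planktonic zooplankton population surge, the native trout die-off.

the native sedge range expansion, the native trout die-off, the planktonic zooplankton population surge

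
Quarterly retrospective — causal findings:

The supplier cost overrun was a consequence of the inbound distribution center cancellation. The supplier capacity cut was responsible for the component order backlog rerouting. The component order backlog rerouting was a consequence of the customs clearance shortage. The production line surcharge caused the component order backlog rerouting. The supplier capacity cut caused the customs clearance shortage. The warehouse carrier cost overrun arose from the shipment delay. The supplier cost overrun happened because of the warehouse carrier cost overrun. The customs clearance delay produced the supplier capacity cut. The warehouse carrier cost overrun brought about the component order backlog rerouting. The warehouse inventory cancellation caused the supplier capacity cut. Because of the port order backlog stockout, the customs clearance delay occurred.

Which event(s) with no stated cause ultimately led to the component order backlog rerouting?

the port order backlog stockout, the production line surcharge, the shipment delay, the warehouse inventory cancellation

Tracing upstream from the component order backlog rerouting: the component order backlog rerouting ← the supplier capacity cut ← the warehouse inventory cancellation.
A separate upstream branch: the component order backlog rerouting ← the warehouse carrier cost overrun ← the shipment delay.
A separate upstream branch: the component order backlog rerouting ← the supplier capacity cut ← the customs clearance delay ← the port order backlog stockout.
A separate upstream branch: the component order backlog rerouting ← the production line surcharge.
Each of those chain origins has no stated cause.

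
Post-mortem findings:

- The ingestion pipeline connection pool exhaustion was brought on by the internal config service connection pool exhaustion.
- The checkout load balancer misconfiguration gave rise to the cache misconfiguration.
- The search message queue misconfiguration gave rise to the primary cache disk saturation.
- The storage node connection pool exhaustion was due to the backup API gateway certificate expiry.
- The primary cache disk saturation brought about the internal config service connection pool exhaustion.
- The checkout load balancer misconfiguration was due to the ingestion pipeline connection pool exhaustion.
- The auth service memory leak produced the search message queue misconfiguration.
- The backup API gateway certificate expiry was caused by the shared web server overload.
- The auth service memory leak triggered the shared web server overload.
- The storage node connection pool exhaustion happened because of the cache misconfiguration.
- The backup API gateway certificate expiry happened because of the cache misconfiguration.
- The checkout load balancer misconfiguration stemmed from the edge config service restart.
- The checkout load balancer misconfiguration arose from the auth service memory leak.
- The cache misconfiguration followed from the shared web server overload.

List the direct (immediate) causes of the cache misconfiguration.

the checkout load balancer misconfiguration, the shared web server overload

Upstream contributors include the auth service memory leak, the search message queue misconfiguration, the primary cache disk saturation, the internal config service connection pool exhaustion, the ingestion pipeline connection pool exhaustion, the edge config service restart, but only the checkout load balancer misconfiguration, the shared web server overload feed directly into the cache misconfiguration.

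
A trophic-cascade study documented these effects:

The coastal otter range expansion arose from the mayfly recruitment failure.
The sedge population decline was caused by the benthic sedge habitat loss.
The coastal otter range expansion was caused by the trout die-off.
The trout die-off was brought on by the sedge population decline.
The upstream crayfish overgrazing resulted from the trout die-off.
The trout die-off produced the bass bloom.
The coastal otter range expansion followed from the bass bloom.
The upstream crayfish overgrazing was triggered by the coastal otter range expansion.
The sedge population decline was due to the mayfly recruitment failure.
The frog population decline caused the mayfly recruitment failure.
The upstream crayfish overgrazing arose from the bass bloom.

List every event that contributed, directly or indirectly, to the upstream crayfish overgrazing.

the bass bloom, the benthic sedge habitat loss, the coastal otter range expansion, the frog population decline, the mayfly recruitment failure, the sedge population decline, the trout die-off

Immediate causes of the upstream crayfish overgrazing: the trout die-off, the bass bloom, the coastal otter range expansion.
Further upstream: the frog population decline, the mayfly recruitment failure, the sedge population decline, the benthic sedge habitat loss.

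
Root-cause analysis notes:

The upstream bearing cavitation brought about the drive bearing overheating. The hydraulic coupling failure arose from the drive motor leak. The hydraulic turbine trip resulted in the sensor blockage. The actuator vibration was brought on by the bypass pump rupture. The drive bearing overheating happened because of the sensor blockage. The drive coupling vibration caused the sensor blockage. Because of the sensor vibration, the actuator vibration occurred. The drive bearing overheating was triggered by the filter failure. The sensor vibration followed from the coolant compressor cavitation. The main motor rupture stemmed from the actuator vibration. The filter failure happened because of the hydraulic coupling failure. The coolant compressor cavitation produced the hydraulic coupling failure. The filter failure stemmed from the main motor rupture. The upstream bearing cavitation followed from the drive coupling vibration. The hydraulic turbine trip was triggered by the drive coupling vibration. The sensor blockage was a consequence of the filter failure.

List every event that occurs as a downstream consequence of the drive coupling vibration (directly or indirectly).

Direct effects: the hydraulic turbine trip, the sensor blockage, the upstream bearing cavitation.
2 steps out: the drive bearing overheating.
Not reachable from it: the drive motor leak, the coolant compressor cavitation, the sensor vibration, the hydraulic coupling failure, the bypass pump rupture, the actuator vibration, the main motor rupture, the filter failure.

the drive bearing overheating, the hydraulic turbine trip, the sensor blockage, the upstream bearing cavitation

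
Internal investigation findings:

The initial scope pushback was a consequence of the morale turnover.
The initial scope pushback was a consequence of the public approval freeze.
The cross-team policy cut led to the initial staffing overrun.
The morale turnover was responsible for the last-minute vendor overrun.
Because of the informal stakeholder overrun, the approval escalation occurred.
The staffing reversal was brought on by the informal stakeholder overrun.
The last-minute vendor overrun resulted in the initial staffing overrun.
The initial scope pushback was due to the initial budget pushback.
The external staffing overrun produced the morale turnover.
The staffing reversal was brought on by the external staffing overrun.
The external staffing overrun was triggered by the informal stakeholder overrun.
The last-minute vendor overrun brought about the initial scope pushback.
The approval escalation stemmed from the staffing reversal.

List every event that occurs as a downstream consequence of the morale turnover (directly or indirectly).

Direct effects: the last-minute vendor overrun, the initial scope pushback.
2 steps out: the initial staffing overrun.
Not reachable from it: the informal stakeholder overrun, the cross-team policy cut, the external staffing overrun, the staffing reversal, the approval escalation, the public approval freeze, the initial budget pushback.

the initial scope pushback, the initial staffing overrun, the last-minute vendor overrun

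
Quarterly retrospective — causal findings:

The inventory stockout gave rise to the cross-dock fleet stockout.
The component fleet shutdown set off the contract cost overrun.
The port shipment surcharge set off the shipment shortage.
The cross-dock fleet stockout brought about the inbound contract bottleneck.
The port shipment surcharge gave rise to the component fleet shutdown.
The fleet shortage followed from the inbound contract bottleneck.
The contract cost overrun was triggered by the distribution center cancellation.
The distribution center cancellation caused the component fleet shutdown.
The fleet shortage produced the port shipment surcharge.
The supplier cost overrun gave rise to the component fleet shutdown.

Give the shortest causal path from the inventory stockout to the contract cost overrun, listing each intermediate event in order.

the inventory stockout → the cross-dock fleet stockout → the inbound contract bottleneck → the fleet shortage → the port shipment surcharge → the component fleet shutdown → the contract cost overrun

the inventory stockout → the cross-dock fleet stockout
the cross-dock fleet stockout → the inbound contract bottleneck
the inbound contract bottleneck → the fleet shortage
the fleet shortage → the port shipment surcharge
the port shipment surcharge → the component fleet shutdown
the component fleet shutdown → the contract cost overrun
Length: 6 steps.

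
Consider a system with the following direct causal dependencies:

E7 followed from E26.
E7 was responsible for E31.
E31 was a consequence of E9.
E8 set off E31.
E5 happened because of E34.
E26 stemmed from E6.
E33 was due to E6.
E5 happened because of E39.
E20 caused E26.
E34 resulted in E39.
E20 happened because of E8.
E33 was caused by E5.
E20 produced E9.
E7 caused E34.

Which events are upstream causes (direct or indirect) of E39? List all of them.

E20, E26, E34, E6, E7, E8

Immediate cause of E39: E34.
Further upstream: E8, E20, E6, E26, E7.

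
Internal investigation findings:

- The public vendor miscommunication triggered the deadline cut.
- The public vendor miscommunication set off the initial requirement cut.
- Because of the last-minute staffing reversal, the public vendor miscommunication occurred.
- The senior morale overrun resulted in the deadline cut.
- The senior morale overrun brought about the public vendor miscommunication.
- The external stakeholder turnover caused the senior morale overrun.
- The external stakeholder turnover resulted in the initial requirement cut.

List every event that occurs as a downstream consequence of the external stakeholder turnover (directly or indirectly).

the deadline cut, the initial requirement cut, the public vendor miscommunication, the senior morale overrun

Direct effects: the senior morale overrun, the initial requirement cut.
2 steps out: the public vendor miscommunication, the deadline cut.
Not reachable from it: the last-minute staffing reversal.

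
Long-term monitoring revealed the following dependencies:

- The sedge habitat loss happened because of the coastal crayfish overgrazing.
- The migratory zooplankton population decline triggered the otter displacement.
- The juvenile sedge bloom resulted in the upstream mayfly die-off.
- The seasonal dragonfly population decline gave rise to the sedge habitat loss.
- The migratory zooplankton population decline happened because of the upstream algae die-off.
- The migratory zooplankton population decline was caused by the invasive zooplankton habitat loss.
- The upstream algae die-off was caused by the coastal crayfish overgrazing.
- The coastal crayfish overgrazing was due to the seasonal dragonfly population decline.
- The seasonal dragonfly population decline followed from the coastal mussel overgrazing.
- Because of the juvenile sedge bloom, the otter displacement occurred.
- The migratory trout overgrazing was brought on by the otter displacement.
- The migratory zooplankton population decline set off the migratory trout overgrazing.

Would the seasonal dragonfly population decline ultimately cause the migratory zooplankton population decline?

Yes

There is a causal chain: the seasonal dragonfly population decline → the coastal crayfish overgrazing → the upstream algae die-off → the migratory zooplankton population decline.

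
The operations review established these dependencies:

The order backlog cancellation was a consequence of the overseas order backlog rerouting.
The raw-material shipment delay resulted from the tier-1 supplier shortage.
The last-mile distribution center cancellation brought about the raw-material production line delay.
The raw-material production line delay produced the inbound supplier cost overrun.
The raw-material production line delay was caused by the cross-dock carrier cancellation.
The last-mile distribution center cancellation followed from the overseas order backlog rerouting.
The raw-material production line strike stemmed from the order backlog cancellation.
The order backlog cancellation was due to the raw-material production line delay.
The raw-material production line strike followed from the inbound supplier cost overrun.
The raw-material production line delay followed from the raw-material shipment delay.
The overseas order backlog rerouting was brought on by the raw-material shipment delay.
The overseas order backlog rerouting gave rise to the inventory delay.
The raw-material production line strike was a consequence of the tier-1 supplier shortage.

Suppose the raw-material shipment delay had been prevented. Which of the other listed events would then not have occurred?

the inventory delay, the last-mile distribution center cancellation, the overseas order backlog rerouting

Downstream of the raw-material shipment delay: the overseas order backlog rerouting, the inventory delay, the last-mile distribution center cancellation, the raw-material production line delay, the inbound supplier cost overrun, the order backlog cancellation, the raw-material production line strike.
Of those, still caused via another path: the raw-material production line delay, the inbound supplier cost overrun, the order backlog cancellation, the raw-material production line strike.
The remainder have no surviving cause.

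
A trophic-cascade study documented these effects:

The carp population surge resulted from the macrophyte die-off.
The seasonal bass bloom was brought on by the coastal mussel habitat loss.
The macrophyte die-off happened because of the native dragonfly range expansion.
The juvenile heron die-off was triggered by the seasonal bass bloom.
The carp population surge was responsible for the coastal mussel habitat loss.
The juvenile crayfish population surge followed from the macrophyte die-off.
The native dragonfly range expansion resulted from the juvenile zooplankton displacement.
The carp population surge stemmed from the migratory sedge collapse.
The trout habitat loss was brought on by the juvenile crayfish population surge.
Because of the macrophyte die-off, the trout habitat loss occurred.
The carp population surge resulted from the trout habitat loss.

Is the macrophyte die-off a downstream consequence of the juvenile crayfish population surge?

The juvenile crayfish population surge leads to the trout habitat loss, the carp population surge, the coastal mussel habitat loss, the seasonal bass bloom, the juvenile heron die-off; the macrophyte die-off is not among them.

No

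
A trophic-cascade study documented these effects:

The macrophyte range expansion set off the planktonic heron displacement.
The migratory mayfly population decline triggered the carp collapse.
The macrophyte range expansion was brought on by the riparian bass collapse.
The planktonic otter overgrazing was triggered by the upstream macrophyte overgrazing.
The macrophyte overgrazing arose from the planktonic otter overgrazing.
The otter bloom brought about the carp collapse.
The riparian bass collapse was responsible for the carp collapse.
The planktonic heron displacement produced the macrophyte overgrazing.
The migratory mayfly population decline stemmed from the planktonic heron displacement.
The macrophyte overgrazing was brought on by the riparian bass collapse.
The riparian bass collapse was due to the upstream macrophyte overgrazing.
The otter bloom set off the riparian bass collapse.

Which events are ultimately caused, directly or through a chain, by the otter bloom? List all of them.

Direct effects: the riparian bass collapse, the carp collapse.
2 steps out: the macrophyte range expansion, the macrophyte overgrazing.
3 steps out: the planktonic heron displacement.
4 steps out: the migratory mayfly population decline.
Not reachable from it: the upstream macrophyte overgrazing, the planktonic otter overgrazing.

the carp collapse, the macrophyte overgrazing, the macrophyte range expansion, the migratory mayfly population decline, the planktonic heron displacement, the riparian bass collapse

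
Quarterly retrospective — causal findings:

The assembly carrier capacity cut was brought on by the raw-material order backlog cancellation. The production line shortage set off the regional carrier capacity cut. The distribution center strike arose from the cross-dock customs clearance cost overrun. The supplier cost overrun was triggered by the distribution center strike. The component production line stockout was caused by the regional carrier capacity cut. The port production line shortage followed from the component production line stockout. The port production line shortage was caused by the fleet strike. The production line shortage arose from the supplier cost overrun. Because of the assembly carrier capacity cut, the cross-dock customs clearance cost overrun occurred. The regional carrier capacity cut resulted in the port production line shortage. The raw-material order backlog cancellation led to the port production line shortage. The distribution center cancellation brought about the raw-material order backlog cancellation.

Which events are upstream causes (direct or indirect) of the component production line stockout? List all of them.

the assembly carrier capacity cut, the cross-dock customs clearance cost overrun, the distribution center cancellation, the distribution center strike, the production line shortage, the raw-material order backlog cancellation, the regional carrier capacity cut, the supplier cost overrun

Immediate cause of the component production line stockout: the regional carrier capacity cut.
Further upstream: the distribution center cancellation, the raw-material order backlog cancellation, the assembly carrier capacity cut, the cross-dock customs clearance cost overrun, the distribution center strike, the supplier cost overrun, the production line shortage.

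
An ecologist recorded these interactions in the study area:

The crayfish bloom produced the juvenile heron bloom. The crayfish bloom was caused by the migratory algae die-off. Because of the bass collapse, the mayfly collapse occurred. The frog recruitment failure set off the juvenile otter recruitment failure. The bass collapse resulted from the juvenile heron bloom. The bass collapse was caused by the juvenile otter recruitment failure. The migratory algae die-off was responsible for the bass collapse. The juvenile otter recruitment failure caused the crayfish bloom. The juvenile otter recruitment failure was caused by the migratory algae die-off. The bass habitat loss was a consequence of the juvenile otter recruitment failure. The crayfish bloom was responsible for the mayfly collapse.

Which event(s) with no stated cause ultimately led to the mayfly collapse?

the frog recruitment failure, the migratory algae die-off

Tracing upstream from the mayfly collapse: the mayfly collapse ← the crayfish bloom ← the migratory algae die-off.
A separate upstream branch: the mayfly collapse ← the crayfish bloom ← the juvenile otter recruitment failure ← the frog recruitment failure.
Each of those chain origins has no stated cause.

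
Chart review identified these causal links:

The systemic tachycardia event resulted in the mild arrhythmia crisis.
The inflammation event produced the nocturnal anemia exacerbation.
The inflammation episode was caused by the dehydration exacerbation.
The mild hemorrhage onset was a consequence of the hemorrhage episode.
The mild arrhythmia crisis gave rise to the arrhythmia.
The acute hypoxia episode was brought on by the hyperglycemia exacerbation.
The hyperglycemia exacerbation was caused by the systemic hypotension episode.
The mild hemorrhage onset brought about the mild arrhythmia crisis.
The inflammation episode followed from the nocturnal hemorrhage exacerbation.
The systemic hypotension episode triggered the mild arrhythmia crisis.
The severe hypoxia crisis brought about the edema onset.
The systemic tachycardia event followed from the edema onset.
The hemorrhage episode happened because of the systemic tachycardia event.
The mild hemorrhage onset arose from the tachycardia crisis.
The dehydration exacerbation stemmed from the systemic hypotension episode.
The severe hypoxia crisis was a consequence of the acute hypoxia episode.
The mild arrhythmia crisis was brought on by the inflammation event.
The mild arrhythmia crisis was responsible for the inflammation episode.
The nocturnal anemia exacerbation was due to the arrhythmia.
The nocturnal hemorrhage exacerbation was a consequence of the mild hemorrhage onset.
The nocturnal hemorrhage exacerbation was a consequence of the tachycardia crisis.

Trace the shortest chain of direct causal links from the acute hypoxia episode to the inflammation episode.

the acute hypoxia episode → the severe hypoxia crisis
the severe hypoxia crisis → the edema onset
the edema onset → the systemic tachycardia event
the systemic tachycardia event → the mild arrhythmia crisis
the mild arrhythmia crisis → the inflammation episode
Length: 5 steps.

the acute hypoxia episode → the severe hypoxia crisis → the edema onset → the systemic tachycardia event → the mild arrhythmia crisis → the inflammation episode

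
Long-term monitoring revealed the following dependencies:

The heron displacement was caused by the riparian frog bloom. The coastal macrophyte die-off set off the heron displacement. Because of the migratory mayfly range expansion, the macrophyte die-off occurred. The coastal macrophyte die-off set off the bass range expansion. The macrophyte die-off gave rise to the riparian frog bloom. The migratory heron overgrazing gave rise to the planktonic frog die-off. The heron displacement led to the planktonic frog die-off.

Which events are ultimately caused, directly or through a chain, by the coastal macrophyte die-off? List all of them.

the bass range expansion, the heron displacement, the planktonic frog die-off

Direct effects: the bass range expansion, the heron displacement.
2 steps out: the planktonic frog die-off.
Not reachable from it: the migratory mayfly range expansion, the macrophyte die-off, the riparian frog bloom, the migratory heron overgrazing.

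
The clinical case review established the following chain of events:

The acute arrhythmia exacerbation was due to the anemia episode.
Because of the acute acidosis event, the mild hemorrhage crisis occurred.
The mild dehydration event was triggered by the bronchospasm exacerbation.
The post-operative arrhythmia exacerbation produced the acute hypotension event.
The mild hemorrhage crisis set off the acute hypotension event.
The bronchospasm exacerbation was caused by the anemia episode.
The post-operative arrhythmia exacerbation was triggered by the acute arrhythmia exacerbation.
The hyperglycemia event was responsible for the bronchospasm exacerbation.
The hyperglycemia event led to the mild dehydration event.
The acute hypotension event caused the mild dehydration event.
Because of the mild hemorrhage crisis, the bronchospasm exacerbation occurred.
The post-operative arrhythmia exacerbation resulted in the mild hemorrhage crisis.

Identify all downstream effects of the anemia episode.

Direct effects: the acute arrhythmia exacerbation, the bronchospasm exacerbation.
2 steps out: the post-operative arrhythmia exacerbation, the mild dehydration event.
3 steps out: the mild hemorrhage crisis, the acute hypotension event.
Not reachable from it: the acute acidosis event, the hyperglycemia event.

the acute arrhythmia exacerbation, the acute hypotension event, the bronchospasm exacerbation, the mild dehydration event, the mild hemorrhage crisis, the post-operative arrhythmia exacerbation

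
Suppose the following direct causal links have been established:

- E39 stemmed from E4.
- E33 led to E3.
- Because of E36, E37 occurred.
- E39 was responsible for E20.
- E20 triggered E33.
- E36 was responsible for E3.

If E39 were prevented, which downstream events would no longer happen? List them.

E20, E33

Downstream of E39: E20, E33, E3.
Of those, still caused via another path: E3.
The remainder have no surviving cause.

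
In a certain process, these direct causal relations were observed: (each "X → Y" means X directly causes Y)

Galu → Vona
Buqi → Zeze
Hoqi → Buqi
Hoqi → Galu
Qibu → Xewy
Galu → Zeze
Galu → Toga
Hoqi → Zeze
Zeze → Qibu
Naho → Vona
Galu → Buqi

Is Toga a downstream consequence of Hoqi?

Yes

There is a causal chain: Hoqi → Galu → Toga.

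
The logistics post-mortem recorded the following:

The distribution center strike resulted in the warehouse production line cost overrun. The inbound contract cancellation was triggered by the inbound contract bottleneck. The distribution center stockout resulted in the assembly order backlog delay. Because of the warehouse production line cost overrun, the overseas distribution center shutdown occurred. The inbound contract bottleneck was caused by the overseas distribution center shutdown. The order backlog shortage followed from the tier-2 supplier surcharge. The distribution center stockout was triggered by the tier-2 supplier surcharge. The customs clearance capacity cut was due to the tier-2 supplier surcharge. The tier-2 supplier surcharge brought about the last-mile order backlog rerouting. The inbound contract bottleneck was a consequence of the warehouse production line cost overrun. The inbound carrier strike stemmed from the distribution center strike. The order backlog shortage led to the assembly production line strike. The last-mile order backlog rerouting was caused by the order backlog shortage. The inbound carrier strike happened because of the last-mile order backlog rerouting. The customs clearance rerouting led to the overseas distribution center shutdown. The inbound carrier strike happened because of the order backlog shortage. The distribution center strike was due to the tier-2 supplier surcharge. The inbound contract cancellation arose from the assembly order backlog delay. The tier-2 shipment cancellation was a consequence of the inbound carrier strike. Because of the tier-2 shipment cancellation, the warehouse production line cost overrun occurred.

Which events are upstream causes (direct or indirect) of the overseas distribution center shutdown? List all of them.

the customs clearance rerouting, the distribution center strike, the inbound carrier strike, the last-mile order backlog rerouting, the order backlog shortage, the tier-2 shipment cancellation, the tier-2 supplier surcharge, the warehouse production line cost overrun

Immediate causes of the overseas distribution center shutdown: the customs clearance rerouting, the warehouse production line cost overrun.
Further upstream: the tier-2 supplier surcharge, the order backlog shortage, the distribution center strike, the last-mile order backlog rerouting, the inbound carrier strike, the tier-2 shipment cancellation.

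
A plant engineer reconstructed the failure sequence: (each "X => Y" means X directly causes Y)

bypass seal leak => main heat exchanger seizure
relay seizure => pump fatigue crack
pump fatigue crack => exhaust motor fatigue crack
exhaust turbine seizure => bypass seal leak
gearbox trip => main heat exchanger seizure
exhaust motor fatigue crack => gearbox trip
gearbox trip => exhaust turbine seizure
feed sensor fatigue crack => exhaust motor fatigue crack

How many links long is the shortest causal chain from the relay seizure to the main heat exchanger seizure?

Shortest chain: the relay seizure → the pump fatigue crack → the exhaust motor fatigue crack → the gearbox trip → the main heat exchanger seizure.

4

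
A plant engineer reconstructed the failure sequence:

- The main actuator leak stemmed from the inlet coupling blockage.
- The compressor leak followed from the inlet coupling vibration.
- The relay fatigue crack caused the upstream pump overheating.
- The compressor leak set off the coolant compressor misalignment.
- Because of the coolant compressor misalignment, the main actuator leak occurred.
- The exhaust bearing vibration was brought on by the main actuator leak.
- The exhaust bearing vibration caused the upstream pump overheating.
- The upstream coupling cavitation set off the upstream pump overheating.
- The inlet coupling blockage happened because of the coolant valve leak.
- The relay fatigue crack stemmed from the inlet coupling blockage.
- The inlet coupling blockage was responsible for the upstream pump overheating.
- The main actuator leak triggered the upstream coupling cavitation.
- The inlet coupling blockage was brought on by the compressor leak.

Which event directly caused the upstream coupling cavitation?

Upstream contributors include the inlet coupling vibration, the compressor leak, the coolant valve leak, the coolant compressor misalignment, the inlet coupling blockage, but only the main actuator leak feeds directly into the upstream coupling cavitation.

the main actuator leak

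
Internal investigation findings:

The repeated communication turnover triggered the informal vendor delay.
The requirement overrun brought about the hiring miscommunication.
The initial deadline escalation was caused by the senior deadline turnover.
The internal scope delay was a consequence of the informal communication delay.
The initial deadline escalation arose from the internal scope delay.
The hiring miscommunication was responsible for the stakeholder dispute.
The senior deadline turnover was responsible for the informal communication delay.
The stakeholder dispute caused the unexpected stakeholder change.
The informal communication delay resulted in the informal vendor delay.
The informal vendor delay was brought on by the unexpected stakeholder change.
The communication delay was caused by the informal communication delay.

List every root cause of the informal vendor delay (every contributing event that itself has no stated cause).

Tracing upstream from the informal vendor delay: the informal vendor delay ← the informal communication delay ← the senior deadline turnover.
A separate upstream branch: the informal vendor delay ← the unexpected stakeholder change ← the stakeholder dispute ← the hiring miscommunication ← the requirement overrun.
A separate upstream branch: the informal vendor delay ← the repeated communication turnover.
Each of those chain origins has no stated cause.

the repeated communication turnover, the requirement overrun, the senior deadline turnover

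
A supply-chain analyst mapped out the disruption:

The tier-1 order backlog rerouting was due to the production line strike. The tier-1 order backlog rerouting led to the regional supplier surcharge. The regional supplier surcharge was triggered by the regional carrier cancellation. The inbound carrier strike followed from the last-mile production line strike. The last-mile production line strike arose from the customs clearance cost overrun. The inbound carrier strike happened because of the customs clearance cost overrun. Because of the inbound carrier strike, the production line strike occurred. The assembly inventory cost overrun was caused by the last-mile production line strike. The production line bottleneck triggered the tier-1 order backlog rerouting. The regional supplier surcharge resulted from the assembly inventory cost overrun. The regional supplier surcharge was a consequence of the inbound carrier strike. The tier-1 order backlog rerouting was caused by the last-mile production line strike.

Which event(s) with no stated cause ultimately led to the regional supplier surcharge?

Tracing upstream from the regional supplier surcharge: the regional supplier surcharge ← the inbound carrier strike ← the customs clearance cost overrun.
A separate upstream branch: the regional supplier surcharge ← the tier-1 order backlog rerouting ← the production line bottleneck.
A separate upstream branch: the regional supplier surcharge ← the regional carrier cancellation.
Each of those chain origins has no stated cause.

the customs clearance cost overrun, the production line bottleneck, the regional carrier cancellation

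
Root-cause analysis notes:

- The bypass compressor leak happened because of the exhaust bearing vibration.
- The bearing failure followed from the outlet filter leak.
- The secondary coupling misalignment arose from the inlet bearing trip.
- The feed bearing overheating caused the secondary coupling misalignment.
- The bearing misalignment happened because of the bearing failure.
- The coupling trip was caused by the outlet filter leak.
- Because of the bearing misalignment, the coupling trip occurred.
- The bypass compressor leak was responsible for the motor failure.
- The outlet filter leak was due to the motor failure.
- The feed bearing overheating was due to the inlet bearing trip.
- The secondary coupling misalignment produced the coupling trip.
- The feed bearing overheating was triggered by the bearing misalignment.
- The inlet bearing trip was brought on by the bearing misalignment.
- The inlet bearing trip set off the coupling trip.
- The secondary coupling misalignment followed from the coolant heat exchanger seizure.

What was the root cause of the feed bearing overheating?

the exhaust bearing vibration

Tracing upstream from the feed bearing overheating: the feed bearing overheating ← the bearing misalignment ← the bearing failure ← the outlet filter leak ← the motor failure ← the bypass compressor leak ← the exhaust bearing vibration.
The exhaust bearing vibration has no stated cause, so it is the root.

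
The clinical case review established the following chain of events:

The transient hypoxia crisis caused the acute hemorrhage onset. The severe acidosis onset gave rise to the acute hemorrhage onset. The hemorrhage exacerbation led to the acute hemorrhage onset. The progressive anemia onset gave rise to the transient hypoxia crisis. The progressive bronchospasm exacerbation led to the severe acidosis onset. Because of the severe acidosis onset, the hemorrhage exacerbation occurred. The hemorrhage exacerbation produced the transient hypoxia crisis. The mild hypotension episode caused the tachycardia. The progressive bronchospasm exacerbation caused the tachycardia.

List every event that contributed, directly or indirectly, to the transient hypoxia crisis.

the hemorrhage exacerbation, the progressive anemia onset, the progressive bronchospasm exacerbation, the severe acidosis onset

Immediate causes of the transient hypoxia crisis: the progressive anemia onset, the hemorrhage exacerbation.
Further upstream: the progressive bronchospasm exacerbation, the severe acidosis onset.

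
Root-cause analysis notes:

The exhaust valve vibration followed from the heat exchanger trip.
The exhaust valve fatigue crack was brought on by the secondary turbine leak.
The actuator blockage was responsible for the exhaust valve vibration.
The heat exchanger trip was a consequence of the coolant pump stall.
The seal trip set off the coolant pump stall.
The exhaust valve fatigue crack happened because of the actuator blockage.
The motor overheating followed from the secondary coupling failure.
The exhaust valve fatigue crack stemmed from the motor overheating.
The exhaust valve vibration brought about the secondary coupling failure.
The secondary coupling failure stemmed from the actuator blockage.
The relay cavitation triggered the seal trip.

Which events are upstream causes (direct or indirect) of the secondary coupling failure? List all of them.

Immediate causes of the secondary coupling failure: the actuator blockage, the exhaust valve vibration.
Further upstream: the relay cavitation, the seal trip, the coolant pump stall, the heat exchanger trip.

the actuator blockage, the coolant pump stall, the exhaust valve vibration, the heat exchanger trip, the relay cavitation, the seal trip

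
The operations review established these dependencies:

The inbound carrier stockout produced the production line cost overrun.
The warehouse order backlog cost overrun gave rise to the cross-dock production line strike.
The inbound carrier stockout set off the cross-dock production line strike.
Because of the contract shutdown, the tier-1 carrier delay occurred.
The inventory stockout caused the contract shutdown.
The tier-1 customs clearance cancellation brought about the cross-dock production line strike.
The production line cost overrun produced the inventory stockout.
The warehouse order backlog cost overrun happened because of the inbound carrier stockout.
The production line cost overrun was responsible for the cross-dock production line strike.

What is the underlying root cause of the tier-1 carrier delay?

Tracing upstream from the tier-1 carrier delay: the tier-1 carrier delay ← the contract shutdown ← the inventory stockout ← the production line cost overrun ← the inbound carrier stockout.
The inbound carrier stockout has no stated cause, so it is the root.

the inbound carrier stockout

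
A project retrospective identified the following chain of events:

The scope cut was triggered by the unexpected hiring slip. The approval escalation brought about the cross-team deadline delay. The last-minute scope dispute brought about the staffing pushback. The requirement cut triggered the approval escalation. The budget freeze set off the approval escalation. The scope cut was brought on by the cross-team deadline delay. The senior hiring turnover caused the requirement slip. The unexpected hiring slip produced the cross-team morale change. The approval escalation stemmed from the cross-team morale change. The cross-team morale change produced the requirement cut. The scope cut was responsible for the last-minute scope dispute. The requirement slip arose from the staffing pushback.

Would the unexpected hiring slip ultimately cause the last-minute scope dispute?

There is a causal chain: the unexpected hiring slip → the scope cut → the last-minute scope dispute.

Yes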